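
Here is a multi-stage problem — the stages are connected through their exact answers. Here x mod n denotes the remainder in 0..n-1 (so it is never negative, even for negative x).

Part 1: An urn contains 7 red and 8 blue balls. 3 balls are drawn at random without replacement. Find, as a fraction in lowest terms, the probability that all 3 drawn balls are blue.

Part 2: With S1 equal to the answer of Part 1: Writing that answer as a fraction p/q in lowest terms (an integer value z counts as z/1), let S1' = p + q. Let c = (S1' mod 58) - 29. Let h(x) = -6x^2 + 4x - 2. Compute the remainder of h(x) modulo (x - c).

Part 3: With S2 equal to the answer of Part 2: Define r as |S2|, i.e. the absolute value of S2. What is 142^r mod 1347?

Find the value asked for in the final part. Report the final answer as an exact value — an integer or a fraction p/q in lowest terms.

Part 1: total draws C(15,3) = 455; favorable C(8,3) = 56; P = 8/65; answer 8/65
Part 2: S1 = 8/65; threaded value p + q = 73; c = -14; remainder = value at the root: -6*(-14)^2 + 4*(-14)^1 - 2 = (-1176) + (-56) + (-2) = -1234; answer -1234
Part 3: S2 = -1234; r = 1234; squarings mod 1347: 142^1=142, 142^2=1306, 142^4=334, 142^8=1102, 142^16=757, 142^32=574, 142^64=808, 142^128=916, 142^256=1222, 142^512=808, 142^1024=916; 142^1234 = 142^2 * 142^16 * 142^64 * 142^128 * 142^1024 = 1294 (mod 1347); answer 1294

1294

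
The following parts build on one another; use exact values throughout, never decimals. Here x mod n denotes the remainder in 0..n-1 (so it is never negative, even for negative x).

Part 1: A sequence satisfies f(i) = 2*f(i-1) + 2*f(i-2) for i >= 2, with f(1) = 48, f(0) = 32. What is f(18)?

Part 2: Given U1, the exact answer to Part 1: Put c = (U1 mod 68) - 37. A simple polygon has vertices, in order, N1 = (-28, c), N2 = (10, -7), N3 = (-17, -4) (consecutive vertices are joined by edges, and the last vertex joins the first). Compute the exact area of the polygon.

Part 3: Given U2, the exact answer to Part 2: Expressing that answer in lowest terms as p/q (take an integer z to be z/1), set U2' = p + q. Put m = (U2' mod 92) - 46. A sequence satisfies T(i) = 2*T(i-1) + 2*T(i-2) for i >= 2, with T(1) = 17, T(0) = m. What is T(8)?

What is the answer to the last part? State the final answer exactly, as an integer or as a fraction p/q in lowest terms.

Part 1: f(2) = 2*(48) + 2*(32) = 160; iterating: f(2)=160, f(3)=416, f(4)=1152, f(5)=3136, f(6)=8576, f(7)=23424, f(8)=64000, f(9)=174848, f(10)=477696, f(11)=1305088, f(12)=3565568, f(13)=9741312, f(14)=26613760, f(15)=72710144, f(16)=198647808, f(17)=542715904, f(18)=1482727424; answer 1482727424
Part 2: U1 = 1482727424; c = -33; cross terms: (-28*-7 - 10*-33)=526, (10*-4 - -17*-7)=-159, (-17*-33 - -28*-4)=449; twice the area = |816| = 816; area = 408; answer 408
Part 3: U2 = 408; threaded value p + q = 409; m = -5; T(2) = 2*(17) + 2*(-5) = 24; iterating: T(2)=24, T(3)=82, T(4)=212, T(5)=588, T(6)=1600, T(7)=4376, T(8)=11952; answer 11952

11952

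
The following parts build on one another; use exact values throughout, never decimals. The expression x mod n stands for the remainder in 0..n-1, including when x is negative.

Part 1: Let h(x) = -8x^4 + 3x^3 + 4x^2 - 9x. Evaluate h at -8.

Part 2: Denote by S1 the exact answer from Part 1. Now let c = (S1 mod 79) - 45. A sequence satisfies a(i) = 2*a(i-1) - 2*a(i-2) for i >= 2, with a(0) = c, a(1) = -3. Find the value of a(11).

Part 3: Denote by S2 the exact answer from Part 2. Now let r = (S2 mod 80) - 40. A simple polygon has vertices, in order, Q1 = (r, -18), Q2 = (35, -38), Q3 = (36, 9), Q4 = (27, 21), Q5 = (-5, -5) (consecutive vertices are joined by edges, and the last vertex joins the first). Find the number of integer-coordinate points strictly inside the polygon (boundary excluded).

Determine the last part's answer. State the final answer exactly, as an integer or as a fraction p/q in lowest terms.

1572

Part 1: -8*(-8)^4 + 3*(-8)^3 + 4*(-8)^2 - 9*(-8)^1 = (-32768) + (-1536) + (256) + (72) = -33976; answer -33976
Part 2: S1 = -33976; c = 28; a(2) = 2*(-3) - 2*(28) = -62; iterating: a(2)=-62, a(3)=-118, a(4)=-112, a(5)=12, a(6)=248, a(7)=472, a(8)=448, a(9)=-48, a(10)=-992, a(11)=-1888; answer -1888
Part 3: S2 = -1888; r = -8; cross terms: (-8*-38 - 35*-18)=934, (35*9 - 36*-38)=1683, (36*21 - 27*9)=513, (27*-5 - -5*21)=-30, (-5*-18 - -8*-5)=50; twice the area = |3150| = 3150; area = 1575; boundary points = 1 + 1 + 3 + 2 + 1 = 8; strictly interior points = area - boundary/2 + 1 = 1572; answer 1572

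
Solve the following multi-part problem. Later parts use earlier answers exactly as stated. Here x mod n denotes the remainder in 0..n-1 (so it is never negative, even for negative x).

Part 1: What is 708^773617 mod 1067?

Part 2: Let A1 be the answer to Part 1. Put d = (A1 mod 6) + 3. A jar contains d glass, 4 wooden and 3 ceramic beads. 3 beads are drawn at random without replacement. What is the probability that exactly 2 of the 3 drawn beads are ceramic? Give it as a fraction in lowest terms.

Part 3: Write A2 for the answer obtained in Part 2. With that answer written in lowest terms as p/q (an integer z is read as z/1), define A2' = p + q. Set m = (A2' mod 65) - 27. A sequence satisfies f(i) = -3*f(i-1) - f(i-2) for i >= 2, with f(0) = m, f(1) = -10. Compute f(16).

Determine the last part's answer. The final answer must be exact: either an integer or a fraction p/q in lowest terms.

5142290

Part 1: squarings mod 1067: 708^1=708, 708^2=841, 708^4=927, 708^8=394, 708^16=521, 708^32=423, 708^64=740, 708^128=229, 708^256=158, 708^512=423, 708^1024=740, 708^2048=229, 708^4096=158, 708^8192=423, 708^16384=740, 708^32768=229, 708^65536=158, 708^131072=423, 708^262144=740, 708^524288=229; 708^773617 = 708^1 * 708^16 * 708^32 * 708^64 * 708^128 * 708^256 * 708^1024 * 708^2048 * 708^16384 * 708^32768 * 708^65536 * 708^131072 * 708^524288 = 456 (mod 1067); answer 456
Part 2: A1 = 456; d = 3; total draws C(10,3) = 120; favorable C(3,2)*C(7,1) = 21; P = 7/40; answer 7/40
Part 3: A2 = 7/40; threaded value p + q = 47; m = 20; f(2) = -3*(-10) - 1*(20) = 10; iterating: f(2)=10, f(3)=-20, f(4)=50, f(5)=-130, f(6)=340, f(7)=-890, f(8)=2330, f(9)=-6100, f(10)=15970, f(11)=-41810, f(12)=109460, f(13)=-286570, f(14)=750250, f(15)=-1964180, f(16)=5142290; answer 5142290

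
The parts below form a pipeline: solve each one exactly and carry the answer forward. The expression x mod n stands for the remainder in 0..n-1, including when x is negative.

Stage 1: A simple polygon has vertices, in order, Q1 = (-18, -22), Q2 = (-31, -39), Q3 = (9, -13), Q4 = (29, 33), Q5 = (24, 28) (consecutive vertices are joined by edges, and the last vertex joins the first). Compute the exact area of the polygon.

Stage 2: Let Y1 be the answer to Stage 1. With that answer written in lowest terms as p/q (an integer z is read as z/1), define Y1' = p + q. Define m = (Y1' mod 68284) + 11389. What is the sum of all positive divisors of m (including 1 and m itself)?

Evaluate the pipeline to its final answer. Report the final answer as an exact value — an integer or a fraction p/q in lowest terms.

23498

Stage 1: cross terms: (-18*-39 - -31*-22)=20, (-31*-13 - 9*-39)=754, (9*33 - 29*-13)=674, (29*28 - 24*33)=20, (24*-22 - -18*28)=-24; twice the area = |1444| = 1444; area = 722; answer 722
Stage 2: Y1 = 722; threaded value p + q = 723; m = 12112; 12112 = 2^4 * 757; sigma = (1 + 2 + 4 + 8 + 16) * (1 + 757) = 31 * 758 = 23498; answer 23498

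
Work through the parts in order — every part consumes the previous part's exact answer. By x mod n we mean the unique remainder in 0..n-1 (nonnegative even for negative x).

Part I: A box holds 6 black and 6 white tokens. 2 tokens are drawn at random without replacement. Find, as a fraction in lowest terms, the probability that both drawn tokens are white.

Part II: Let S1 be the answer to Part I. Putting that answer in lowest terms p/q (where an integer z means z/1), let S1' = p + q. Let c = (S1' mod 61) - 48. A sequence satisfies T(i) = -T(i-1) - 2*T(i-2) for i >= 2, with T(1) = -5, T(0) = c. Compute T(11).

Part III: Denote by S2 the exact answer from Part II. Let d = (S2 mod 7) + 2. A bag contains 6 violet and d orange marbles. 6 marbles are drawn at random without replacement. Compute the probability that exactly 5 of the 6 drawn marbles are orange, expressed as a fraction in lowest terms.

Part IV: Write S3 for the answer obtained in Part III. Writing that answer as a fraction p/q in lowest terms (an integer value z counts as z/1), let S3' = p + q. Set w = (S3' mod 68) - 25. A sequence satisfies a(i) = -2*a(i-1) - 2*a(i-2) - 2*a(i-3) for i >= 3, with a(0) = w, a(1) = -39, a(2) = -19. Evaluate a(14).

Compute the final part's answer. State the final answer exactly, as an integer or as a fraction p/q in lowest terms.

Part I: total draws C(12,2) = 66; favorable C(6,2) = 15; P = 5/22; answer 5/22
Part II: S1 = 5/22; threaded value p + q = 27; c = -21; T(2) = -1*(-5) - 2*(-21) = 47; iterating: T(2)=47, T(3)=-37, T(4)=-57, T(5)=131, T(6)=-17, T(7)=-245, T(8)=279, T(9)=211, T(10)=-769, T(11)=347; answer 347
Part III: S2 = 347; d = 6; total draws C(12,6) = 924; favorable C(6,5)*C(6,1) = 36; P = 3/77; answer 3/77
Part IV: S3 = 3/77; threaded value p + q = 80; w = -13; a(3) = -2*(-19) - 2*(-39) - 2*(-13) = 142; iterating: a(3)=142, a(4)=-168, a(5)=90, a(6)=-128, a(7)=412, a(8)=-748, a(9)=928, a(10)=-1184, a(11)=2008, a(12)=-3504, a(13)=5360, a(14)=-7728; answer -7728

-7728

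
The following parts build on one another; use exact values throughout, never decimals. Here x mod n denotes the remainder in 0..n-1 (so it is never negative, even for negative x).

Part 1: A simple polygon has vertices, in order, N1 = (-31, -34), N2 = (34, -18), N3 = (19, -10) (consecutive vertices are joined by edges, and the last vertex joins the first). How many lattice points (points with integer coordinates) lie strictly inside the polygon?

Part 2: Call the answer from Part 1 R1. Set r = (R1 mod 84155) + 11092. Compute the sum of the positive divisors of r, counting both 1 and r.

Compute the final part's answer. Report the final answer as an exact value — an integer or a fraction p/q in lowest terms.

11472

Part 1: cross terms: (-31*-18 - 34*-34)=1714, (34*-10 - 19*-18)=2, (19*-34 - -31*-10)=-956; twice the area = |760| = 760; area = 380; boundary points = 1 + 1 + 2 = 4; strictly interior points = area - boundary/2 + 1 = 379; answer 379
Part 2: R1 = 379; r = 11471; 11471 is prime, so its only divisors are 1 and 11471; sigma = 1 + 11471 = 11472; answer 11472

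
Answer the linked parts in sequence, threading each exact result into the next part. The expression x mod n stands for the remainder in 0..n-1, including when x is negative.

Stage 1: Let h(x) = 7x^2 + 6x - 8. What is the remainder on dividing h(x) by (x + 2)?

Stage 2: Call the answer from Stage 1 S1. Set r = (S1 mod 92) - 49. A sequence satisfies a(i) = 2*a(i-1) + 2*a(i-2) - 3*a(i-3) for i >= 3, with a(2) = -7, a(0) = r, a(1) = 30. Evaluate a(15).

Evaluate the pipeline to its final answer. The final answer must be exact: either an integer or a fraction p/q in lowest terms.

3209017

Stage 1: remainder = value at the root: 7*(-2)^2 + 6*(-2)^1 - 8 = (28) + (-12) + (-8) = 8; answer 8
Stage 2: S1 = 8; r = -41; a(3) = 2*(-7) + 2*(30) - 3*(-41) = 169; iterating: a(3)=169, a(4)=234, a(5)=827, a(6)=1615, a(7)=4182, a(8)=9113, a(9)=21745, a(10)=49170, a(11)=114491, a(12)=262087, a(13)=605646, a(14)=1391993, a(15)=3209017; answer 3209017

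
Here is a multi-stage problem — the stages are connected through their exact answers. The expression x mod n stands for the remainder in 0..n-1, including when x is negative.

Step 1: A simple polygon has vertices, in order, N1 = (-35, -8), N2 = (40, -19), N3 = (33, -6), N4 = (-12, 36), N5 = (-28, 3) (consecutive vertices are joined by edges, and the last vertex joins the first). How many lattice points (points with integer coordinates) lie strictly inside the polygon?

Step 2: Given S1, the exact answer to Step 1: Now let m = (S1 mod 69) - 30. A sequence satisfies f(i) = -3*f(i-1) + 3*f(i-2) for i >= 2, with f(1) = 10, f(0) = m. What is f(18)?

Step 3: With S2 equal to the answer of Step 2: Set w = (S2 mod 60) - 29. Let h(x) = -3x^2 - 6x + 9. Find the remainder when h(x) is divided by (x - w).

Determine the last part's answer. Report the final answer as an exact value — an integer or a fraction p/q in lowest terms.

Step 1: cross terms: (-35*-19 - 40*-8)=985, (40*-6 - 33*-19)=387, (33*36 - -12*-6)=1116, (-12*3 - -28*36)=972, (-28*-8 - -35*3)=329; twice the area = |3789| = 3789; area = 3789/2; boundary points = 1 + 1 + 3 + 1 + 1 = 7; strictly interior points = area - boundary/2 + 1 = 1892; answer 1892
Step 2: S1 = 1892; m = -1; f(2) = -3*(10) + 3*(-1) = -33; iterating: f(2)=-33, f(3)=129, f(4)=-486, f(5)=1845, f(6)=-6993, f(7)=26514, f(8)=-100521, f(9)=381105, f(10)=-1444878, f(11)=5477949, f(12)=-20768481, f(13)=78739290, f(14)=-298523313, f(15)=1131787809, f(16)=-4290933366, f(17)=16268163525, f(18)=-61677290673; answer -61677290673
Step 3: S2 = -61677290673; w = -2; remainder = value at the root: -3*(-2)^2 - 6*(-2)^1 + 9 = (-12) + (12) + (9) = 9; answer 9

9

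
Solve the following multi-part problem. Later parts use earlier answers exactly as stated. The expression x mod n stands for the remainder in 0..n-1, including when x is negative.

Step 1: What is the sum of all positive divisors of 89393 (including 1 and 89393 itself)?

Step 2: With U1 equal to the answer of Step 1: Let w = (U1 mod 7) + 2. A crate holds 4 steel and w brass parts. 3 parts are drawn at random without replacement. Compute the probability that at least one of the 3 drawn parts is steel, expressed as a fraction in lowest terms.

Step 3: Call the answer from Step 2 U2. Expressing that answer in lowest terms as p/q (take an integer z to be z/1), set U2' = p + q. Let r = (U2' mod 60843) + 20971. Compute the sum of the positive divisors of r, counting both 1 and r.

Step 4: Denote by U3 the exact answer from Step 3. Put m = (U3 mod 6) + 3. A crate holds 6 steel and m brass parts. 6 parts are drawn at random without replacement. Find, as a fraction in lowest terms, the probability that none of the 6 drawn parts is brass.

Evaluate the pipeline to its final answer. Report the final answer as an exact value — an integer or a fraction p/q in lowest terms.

1/84

Step 1: 89393 is prime, so its only divisors are 1 and 89393; sigma = 1 + 89393 = 89394; answer 89394
Step 2: U1 = 89394; w = 6; total draws C(10,3) = 120; complement C(6,3) = 20; favorable 120 - 20 = 100; P = 5/6; answer 5/6
Step 3: U2 = 5/6; threaded value p + q = 11; r = 20982; 20982 = 2 * 3 * 13 * 269; sigma = (1 + 2) * (1 + 3) * (1 + 13) * (1 + 269) = 3 * 4 * 14 * 270 = 45360; answer 45360
Step 4: U3 = 45360; m = 3; total draws C(9,6) = 84; favorable C(6,6) = 1; P = 1/84; answer 1/84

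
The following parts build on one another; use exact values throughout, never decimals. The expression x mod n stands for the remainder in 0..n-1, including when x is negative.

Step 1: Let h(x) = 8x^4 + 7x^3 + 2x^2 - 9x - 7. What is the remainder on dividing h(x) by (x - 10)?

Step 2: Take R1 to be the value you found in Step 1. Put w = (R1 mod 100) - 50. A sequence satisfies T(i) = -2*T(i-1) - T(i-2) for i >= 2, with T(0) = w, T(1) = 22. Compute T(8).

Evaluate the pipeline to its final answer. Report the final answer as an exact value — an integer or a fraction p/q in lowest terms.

153

Step 1: remainder = value at the root: 8*(10)^4 + 7*(10)^3 + 2*(10)^2 - 9*(10)^1 - 7 = (80000) + (7000) + (200) + (-90) + (-7) = 87103; answer 87103
Step 2: R1 = 87103; w = -47; T(2) = -2*(22) - 1*(-47) = 3; iterating: T(2)=3, T(3)=-28, T(4)=53, T(5)=-78, T(6)=103, T(7)=-128, T(8)=153; answer 153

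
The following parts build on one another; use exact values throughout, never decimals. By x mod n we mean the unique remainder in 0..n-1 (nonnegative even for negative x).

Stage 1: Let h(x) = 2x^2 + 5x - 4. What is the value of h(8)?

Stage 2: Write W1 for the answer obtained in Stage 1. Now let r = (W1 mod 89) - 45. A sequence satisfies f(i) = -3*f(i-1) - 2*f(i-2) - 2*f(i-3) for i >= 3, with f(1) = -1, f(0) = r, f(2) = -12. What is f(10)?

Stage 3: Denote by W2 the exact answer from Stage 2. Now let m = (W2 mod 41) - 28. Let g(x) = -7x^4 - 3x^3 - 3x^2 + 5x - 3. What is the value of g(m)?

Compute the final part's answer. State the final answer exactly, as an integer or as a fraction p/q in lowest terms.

-67353

Stage 1: 2*(8)^2 + 5*(8)^1 - 4 = (128) + (40) + (-4) = 164; answer 164
Stage 2: W1 = 164; r = 30; f(3) = -3*(-12) - 2*(-1) - 2*(30) = -22; iterating: f(3)=-22, f(4)=92, f(5)=-208, f(6)=484, f(7)=-1220, f(8)=3108, f(9)=-7852, f(10)=19780; answer 19780
Stage 3: W2 = 19780; m = -10; -7*(-10)^4 - 3*(-10)^3 - 3*(-10)^2 + 5*(-10)^1 - 3 = (-70000) + (3000) + (-300) + (-50) + (-3) = -67353; answer -67353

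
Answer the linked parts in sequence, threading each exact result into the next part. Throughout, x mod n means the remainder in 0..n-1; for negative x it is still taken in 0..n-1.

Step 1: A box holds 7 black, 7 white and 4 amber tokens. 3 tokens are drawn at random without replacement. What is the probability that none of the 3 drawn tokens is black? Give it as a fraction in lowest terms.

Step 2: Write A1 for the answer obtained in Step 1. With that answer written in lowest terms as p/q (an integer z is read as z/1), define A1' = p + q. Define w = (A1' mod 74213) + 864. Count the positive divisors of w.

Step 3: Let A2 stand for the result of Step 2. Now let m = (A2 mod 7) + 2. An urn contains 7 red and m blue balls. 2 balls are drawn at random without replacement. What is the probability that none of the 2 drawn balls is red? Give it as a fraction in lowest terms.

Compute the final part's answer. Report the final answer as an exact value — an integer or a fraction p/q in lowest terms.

5/26

Step 1: total draws C(18,3) = 816; favorable C(11,3) = 165; P = 55/272; answer 55/272
Step 2: A1 = 55/272; threaded value p + q = 327; w = 1191; 1191 = 3 * 397; number of divisors = (1+1) * (1+1) = 4; answer 4
Step 3: A2 = 4; m = 6; total draws C(13,2) = 78; favorable C(6,2) = 15; P = 5/26; answer 5/26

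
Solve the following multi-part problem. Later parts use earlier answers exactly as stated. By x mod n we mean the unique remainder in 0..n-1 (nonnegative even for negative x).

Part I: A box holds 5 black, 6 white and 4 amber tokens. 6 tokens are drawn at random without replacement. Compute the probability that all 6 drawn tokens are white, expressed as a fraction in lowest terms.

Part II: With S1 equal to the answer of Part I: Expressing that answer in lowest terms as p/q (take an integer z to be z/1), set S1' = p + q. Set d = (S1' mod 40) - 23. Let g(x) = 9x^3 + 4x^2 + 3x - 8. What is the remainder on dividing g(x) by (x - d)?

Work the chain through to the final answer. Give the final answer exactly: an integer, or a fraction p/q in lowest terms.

-43120

Part I: total draws C(15,6) = 5005; favorable C(6,6) = 1; P = 1/5005; answer 1/5005
Part II: S1 = 1/5005; threaded value p + q = 5006; d = -17; remainder = value at the root: 9*(-17)^3 + 4*(-17)^2 + 3*(-17)^1 - 8 = (-44217) + (1156) + (-51) + (-8) = -43120; answer -43120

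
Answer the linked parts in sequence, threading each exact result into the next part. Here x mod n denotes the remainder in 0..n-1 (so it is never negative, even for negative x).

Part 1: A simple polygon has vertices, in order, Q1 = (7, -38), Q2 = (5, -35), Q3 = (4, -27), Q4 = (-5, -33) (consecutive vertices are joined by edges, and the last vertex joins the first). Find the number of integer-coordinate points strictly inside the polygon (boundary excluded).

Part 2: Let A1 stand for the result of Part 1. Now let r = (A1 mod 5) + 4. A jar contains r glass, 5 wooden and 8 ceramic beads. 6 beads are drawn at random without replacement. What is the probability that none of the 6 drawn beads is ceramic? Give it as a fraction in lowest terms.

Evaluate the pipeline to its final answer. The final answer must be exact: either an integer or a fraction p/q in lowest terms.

3/442

Part 1: cross terms: (7*-35 - 5*-38)=-55, (5*-27 - 4*-35)=5, (4*-33 - -5*-27)=-267, (-5*-38 - 7*-33)=421; twice the area = |104| = 104; area = 52; boundary points = 1 + 1 + 3 + 1 = 6; strictly interior points = area - boundary/2 + 1 = 50; answer 50
Part 2: A1 = 50; r = 4; total draws C(17,6) = 12376; favorable C(9,6) = 84; P = 3/442; answer 3/442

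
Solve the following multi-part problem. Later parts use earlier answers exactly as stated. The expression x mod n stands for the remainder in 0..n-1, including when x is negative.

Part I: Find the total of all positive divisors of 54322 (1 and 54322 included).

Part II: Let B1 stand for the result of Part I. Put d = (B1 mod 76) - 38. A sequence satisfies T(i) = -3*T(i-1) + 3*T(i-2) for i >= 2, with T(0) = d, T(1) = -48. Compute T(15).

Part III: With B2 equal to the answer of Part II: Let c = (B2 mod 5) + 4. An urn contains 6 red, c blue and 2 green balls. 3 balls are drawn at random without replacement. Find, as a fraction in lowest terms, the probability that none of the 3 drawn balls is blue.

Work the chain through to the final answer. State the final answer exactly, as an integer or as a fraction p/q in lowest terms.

Part I: 54322 = 2 * 157 * 173; sigma = (1 + 2) * (1 + 157) * (1 + 173) = 3 * 158 * 174 = 82476; answer 82476
Part II: B1 = 82476; d = -22; T(2) = -3*(-48) + 3*(-22) = 78; iterating: T(2)=78, T(3)=-378, T(4)=1368, T(5)=-5238, T(6)=19818, T(7)=-75168, T(8)=284958, T(9)=-1080378, T(10)=4096008, T(11)=-15529158, T(12)=58875498, T(13)=-223213968, T(14)=846268398, T(15)=-3208447098; answer -3208447098
Part III: B2 = -3208447098; c = 6; total draws C(14,3) = 364; favorable C(8,3) = 56; P = 2/13; answer 2/13

2/13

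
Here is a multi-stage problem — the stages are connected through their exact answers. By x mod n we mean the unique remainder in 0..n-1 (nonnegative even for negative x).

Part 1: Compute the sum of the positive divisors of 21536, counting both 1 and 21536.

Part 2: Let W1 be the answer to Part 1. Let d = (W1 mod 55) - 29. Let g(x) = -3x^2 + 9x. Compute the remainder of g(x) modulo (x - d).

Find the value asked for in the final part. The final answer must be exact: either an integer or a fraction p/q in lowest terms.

-2430

Part 1: 21536 = 2^5 * 673; sigma = (1 + 2 + 4 + 8 + 16 + 32) * (1 + 673) = 63 * 674 = 42462; answer 42462
Part 2: W1 = 42462; d = -27; remainder = value at the root: -3*(-27)^2 + 9*(-27)^1 = (-2187) + (-243) = -2430; answer -2430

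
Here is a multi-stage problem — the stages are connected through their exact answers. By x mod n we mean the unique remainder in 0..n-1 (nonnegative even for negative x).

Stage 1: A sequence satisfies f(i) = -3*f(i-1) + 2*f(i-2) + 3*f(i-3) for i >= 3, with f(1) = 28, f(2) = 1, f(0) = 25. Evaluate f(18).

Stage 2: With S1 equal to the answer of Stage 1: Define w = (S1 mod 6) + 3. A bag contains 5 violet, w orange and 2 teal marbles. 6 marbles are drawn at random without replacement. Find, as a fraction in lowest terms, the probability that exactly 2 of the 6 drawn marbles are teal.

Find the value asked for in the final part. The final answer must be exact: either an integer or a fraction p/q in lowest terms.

15/91

Stage 1: f(3) = -3*(1) + 2*(28) + 3*(25) = 128; iterating: f(3)=128, f(4)=-298, f(5)=1153, f(6)=-3671, f(7)=12425, f(8)=-41158, f(9)=137311, f(10)=-456974, f(11)=1522070, f(12)=-5068225, f(13)=16877893, f(14)=-56203919, f(15)=187162868, f(16)=-623262763, f(17)=2075502268, f(18)=-6911543726; answer -6911543726
Stage 2: S1 = -6911543726; w = 7; total draws C(14,6) = 3003; favorable C(2,2)*C(12,4) = 495; P = 15/91; answer 15/91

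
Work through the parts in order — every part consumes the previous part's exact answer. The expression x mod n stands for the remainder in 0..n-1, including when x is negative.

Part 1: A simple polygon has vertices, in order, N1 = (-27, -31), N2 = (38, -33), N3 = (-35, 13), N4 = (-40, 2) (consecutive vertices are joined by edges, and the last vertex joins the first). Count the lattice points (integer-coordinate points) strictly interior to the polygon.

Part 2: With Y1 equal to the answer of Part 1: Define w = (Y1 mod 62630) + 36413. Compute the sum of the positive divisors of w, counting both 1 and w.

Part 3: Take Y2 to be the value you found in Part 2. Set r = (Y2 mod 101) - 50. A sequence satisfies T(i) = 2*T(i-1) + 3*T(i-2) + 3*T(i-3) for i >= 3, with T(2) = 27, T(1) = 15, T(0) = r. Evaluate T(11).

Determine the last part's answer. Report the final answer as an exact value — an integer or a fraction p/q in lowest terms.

629988

Part 1: cross terms: (-27*-33 - 38*-31)=2069, (38*13 - -35*-33)=-661, (-35*2 - -40*13)=450, (-40*-31 - -27*2)=1294; twice the area = |3152| = 3152; area = 1576; boundary points = 1 + 1 + 1 + 1 = 4; strictly interior points = area - boundary/2 + 1 = 1575; answer 1575
Part 2: Y1 = 1575; w = 37988; 37988 = 2^2 * 9497; sigma = (1 + 2 + 4) * (1 + 9497) = 7 * 9498 = 66486; answer 66486
Part 3: Y2 = 66486; r = -22; T(3) = 2*(27) + 3*(15) + 3*(-22) = 33; iterating: T(3)=33, T(4)=192, T(5)=564, T(6)=1803, T(7)=5874, T(8)=18849, T(9)=60729, T(10)=195627, T(11)=629988; answer 629988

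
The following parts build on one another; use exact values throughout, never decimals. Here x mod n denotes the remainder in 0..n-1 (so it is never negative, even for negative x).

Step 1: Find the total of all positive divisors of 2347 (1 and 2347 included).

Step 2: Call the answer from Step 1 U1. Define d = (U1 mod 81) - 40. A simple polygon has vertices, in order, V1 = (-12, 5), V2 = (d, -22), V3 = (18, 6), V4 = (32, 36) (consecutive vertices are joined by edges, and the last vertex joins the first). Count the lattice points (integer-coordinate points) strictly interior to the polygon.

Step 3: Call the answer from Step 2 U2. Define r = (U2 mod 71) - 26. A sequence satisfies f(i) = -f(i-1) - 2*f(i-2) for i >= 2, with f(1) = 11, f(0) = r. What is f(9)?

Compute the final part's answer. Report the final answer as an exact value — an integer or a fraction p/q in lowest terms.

-151

Step 1: 2347 is prime, so its only divisors are 1 and 2347; sigma = 1 + 2347 = 2348; answer 2348
Step 2: U1 = 2348; d = 40; cross terms: (-12*-22 - 40*5)=64, (40*6 - 18*-22)=636, (18*36 - 32*6)=456, (32*5 - -12*36)=592; twice the area = |1748| = 1748; area = 874; boundary points = 1 + 2 + 2 + 1 = 6; strictly interior points = area - boundary/2 + 1 = 872; answer 872
Step 3: U2 = 872; r = -6; f(2) = -1*(11) - 2*(-6) = 1; iterating: f(2)=1, f(3)=-23, f(4)=21, f(5)=25, f(6)=-67, f(7)=17, f(8)=117, f(9)=-151; answer -151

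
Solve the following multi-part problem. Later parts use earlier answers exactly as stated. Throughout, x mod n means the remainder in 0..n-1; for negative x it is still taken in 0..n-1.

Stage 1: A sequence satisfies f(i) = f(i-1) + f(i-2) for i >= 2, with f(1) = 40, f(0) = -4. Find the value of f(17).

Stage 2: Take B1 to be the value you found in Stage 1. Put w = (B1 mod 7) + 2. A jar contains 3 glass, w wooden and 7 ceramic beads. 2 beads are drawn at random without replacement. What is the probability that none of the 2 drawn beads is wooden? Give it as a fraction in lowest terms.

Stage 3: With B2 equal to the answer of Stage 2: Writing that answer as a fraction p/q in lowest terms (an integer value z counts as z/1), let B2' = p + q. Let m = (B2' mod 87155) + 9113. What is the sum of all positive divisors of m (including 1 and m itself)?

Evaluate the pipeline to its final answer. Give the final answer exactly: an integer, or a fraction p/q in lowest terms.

Stage 1: f(2) = 1*(40) + 1*(-4) = 36; iterating: f(2)=36, f(3)=76, f(4)=112, f(5)=188, f(6)=300, f(7)=488, f(8)=788, f(9)=1276, f(10)=2064, f(11)=3340, f(12)=5404, f(13)=8744, f(14)=14148, f(15)=22892, f(16)=37040, f(17)=59932; answer 59932
Stage 2: B1 = 59932; w = 7; total draws C(17,2) = 136; favorable C(10,2) = 45; P = 45/136; answer 45/136
Stage 3: B2 = 45/136; threaded value p + q = 181; m = 9294; 9294 = 2 * 3 * 1549; sigma = (1 + 2) * (1 + 3) * (1 + 1549) = 3 * 4 * 1550 = 18600; answer 18600

18600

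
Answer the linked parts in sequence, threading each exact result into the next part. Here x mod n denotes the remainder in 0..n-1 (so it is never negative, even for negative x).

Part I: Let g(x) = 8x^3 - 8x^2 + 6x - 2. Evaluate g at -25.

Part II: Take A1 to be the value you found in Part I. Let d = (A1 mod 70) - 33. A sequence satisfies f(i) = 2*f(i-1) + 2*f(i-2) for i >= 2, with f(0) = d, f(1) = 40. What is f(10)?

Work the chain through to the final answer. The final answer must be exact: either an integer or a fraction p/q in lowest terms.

Part I: 8*(-25)^3 - 8*(-25)^2 + 6*(-25)^1 - 2 = (-125000) + (-5000) + (-150) + (-2) = -130152; answer -130152
Part II: A1 = -130152; d = 15; f(2) = 2*(40) + 2*(15) = 110; iterating: f(2)=110, f(3)=300, f(4)=820, f(5)=2240, f(6)=6120, f(7)=16720, f(8)=45680, f(9)=124800, f(10)=340960; answer 340960

340960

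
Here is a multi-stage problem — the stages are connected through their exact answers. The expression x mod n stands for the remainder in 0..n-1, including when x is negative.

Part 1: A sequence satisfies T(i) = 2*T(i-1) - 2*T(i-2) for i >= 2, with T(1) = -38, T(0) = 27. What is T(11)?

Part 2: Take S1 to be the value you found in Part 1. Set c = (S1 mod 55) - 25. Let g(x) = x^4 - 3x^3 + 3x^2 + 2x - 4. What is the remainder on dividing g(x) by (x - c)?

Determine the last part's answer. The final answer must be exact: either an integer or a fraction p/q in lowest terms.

-1

Part 1: T(2) = 2*(-38) - 2*(27) = -130; iterating: T(2)=-130, T(3)=-184, T(4)=-108, T(5)=152, T(6)=520, T(7)=736, T(8)=432, T(9)=-608, T(10)=-2080, T(11)=-2944; answer -2944
Part 2: S1 = -2944; c = 1; remainder = value at the root: 1*(1)^4 - 3*(1)^3 + 3*(1)^2 + 2*(1)^1 - 4 = (1) + (-3) + (3) + (2) + (-4) = -1; answer -1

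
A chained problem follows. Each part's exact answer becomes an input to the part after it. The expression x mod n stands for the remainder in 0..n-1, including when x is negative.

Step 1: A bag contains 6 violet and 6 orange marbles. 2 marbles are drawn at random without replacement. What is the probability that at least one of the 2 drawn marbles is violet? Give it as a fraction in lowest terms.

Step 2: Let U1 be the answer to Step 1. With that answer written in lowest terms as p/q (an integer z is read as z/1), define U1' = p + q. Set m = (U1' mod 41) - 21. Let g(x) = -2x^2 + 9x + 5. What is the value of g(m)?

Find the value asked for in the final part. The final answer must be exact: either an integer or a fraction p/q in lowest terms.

Step 1: total draws C(12,2) = 66; complement C(6,2) = 15; favorable 66 - 15 = 51; P = 17/22; answer 17/22
Step 2: U1 = 17/22; threaded value p + q = 39; m = 18; -2*(18)^2 + 9*(18)^1 + 5 = (-648) + (162) + (5) = -481; answer -481

-481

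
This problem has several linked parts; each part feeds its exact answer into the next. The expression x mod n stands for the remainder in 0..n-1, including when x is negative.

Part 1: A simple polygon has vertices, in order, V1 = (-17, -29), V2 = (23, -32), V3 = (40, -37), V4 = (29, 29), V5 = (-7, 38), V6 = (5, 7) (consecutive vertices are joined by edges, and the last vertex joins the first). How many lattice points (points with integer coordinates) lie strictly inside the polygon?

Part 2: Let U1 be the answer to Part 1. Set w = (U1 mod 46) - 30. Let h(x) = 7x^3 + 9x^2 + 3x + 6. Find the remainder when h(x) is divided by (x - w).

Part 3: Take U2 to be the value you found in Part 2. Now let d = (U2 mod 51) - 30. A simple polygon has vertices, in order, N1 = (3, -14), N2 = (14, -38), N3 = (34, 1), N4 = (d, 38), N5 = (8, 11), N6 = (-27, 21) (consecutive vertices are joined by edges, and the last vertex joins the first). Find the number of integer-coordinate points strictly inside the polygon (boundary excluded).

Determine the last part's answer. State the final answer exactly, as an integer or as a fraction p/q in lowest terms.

1457

Part 1: cross terms: (-17*-32 - 23*-29)=1211, (23*-37 - 40*-32)=429, (40*29 - 29*-37)=2233, (29*38 - -7*29)=1305, (-7*7 - 5*38)=-239, (5*-29 - -17*7)=-26; twice the area = |4913| = 4913; area = 4913/2; boundary points = 1 + 1 + 11 + 9 + 1 + 2 = 25; strictly interior points = area - boundary/2 + 1 = 2445; answer 2445
Part 2: U1 = 2445; w = -23; remainder = value at the root: 7*(-23)^3 + 9*(-23)^2 + 3*(-23)^1 + 6 = (-85169) + (4761) + (-69) + (6) = -80471; answer -80471
Part 3: U2 = -80471; d = -23; cross terms: (3*-38 - 14*-14)=82, (14*1 - 34*-38)=1306, (34*38 - -23*1)=1315, (-23*11 - 8*38)=-557, (8*21 - -27*11)=465, (-27*-14 - 3*21)=315; twice the area = |2926| = 2926; area = 1463; boundary points = 1 + 1 + 1 + 1 + 5 + 5 = 14; strictly interior points = area - boundary/2 + 1 = 1457; answer 1457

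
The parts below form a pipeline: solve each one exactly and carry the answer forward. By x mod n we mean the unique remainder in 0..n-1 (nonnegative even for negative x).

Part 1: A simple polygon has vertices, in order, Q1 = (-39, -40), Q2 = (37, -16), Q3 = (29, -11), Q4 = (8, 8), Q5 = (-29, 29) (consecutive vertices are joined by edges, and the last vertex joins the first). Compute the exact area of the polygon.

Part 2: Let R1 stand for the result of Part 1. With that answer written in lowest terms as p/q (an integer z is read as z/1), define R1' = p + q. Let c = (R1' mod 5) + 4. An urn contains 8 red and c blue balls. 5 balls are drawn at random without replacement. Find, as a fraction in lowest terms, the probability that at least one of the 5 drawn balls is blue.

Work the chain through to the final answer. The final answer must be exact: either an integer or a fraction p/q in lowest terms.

77/78

Part 1: cross terms: (-39*-16 - 37*-40)=2104, (37*-11 - 29*-16)=57, (29*8 - 8*-11)=320, (8*29 - -29*8)=464, (-29*-40 - -39*29)=2291; twice the area = |5236| = 5236; area = 2618; answer 2618
Part 2: R1 = 2618; threaded value p + q = 2619; c = 8; total draws C(16,5) = 4368; complement C(8,5) = 56; favorable 4368 - 56 = 4312; P = 77/78; answer 77/78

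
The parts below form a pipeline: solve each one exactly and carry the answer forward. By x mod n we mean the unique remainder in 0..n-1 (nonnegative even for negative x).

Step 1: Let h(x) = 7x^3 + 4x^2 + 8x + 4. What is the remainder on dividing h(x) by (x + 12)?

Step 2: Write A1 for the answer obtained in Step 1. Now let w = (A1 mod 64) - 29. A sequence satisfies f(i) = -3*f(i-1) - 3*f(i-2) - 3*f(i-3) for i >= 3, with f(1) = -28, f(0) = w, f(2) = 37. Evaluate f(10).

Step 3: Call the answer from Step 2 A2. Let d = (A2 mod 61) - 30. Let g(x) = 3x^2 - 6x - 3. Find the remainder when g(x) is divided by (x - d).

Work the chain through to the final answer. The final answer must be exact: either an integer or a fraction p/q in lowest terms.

1317

Step 1: remainder = value at the root: 7*(-12)^3 + 4*(-12)^2 + 8*(-12)^1 + 4 = (-12096) + (576) + (-96) + (4) = -11612; answer -11612
Step 2: A1 = -11612; w = 7; f(3) = -3*(37) - 3*(-28) - 3*(7) = -48; iterating: f(3)=-48, f(4)=117, f(5)=-318, f(6)=747, f(7)=-1638, f(8)=3627, f(9)=-8208, f(10)=18657; answer 18657
Step 3: A2 = 18657; d = 22; remainder = value at the root: 3*(22)^2 - 6*(22)^1 - 3 = (1452) + (-132) + (-3) = 1317; answer 1317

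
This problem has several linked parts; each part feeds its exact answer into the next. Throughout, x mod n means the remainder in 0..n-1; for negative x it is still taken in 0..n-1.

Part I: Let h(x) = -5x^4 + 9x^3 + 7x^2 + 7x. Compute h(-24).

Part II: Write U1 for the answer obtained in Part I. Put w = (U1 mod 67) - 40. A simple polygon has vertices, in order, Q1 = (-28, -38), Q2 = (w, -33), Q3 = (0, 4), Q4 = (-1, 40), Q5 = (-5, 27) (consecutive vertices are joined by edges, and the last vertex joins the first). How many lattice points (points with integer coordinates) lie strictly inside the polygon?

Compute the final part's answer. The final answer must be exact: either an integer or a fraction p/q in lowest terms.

623

Part I: -5*(-24)^4 + 9*(-24)^3 + 7*(-24)^2 + 7*(-24)^1 = (-1658880) + (-124416) + (4032) + (-168) = -1779432; answer -1779432
Part II: U1 = -1779432; w = -19; cross terms: (-28*-33 - -19*-38)=202, (-19*4 - 0*-33)=-76, (0*40 - -1*4)=4, (-1*27 - -5*40)=173, (-5*-38 - -28*27)=946; twice the area = |1249| = 1249; area = 1249/2; boundary points = 1 + 1 + 1 + 1 + 1 = 5; strictly interior points = area - boundary/2 + 1 = 623; answer 623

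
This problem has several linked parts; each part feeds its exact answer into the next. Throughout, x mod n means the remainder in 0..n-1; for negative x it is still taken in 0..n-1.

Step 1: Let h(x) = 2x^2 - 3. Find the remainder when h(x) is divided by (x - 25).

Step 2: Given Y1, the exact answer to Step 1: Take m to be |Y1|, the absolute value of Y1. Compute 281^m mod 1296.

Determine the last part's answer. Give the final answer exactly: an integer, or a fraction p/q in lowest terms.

Step 1: remainder = value at the root: 2*(25)^2 - 3 = (1250) + (-3) = 1247; answer 1247
Step 2: Y1 = 1247; m = 1247; squarings mod 1296: 281^1=281, 281^2=1201, 281^4=1249, 281^8=913, 281^16=241, 281^32=1057, 281^64=97, 281^128=337, 281^256=817, 281^512=49, 281^1024=1105; 281^1247 = 281^1 * 281^2 * 281^4 * 281^8 * 281^16 * 281^64 * 281^128 * 281^1024 = 1049 (mod 1296); answer 1049

1049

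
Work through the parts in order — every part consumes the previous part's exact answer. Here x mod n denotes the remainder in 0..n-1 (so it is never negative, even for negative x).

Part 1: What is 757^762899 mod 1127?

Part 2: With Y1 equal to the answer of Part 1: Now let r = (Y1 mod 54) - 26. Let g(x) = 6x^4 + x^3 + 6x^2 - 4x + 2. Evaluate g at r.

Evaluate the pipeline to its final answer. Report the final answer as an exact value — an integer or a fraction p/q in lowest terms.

Part 1: squarings mod 1127: 757^1=757, 757^2=533, 757^4=85, 757^8=463, 757^16=239, 757^32=771, 757^64=512, 757^128=680, 757^256=330, 757^512=708, 757^1024=876, 757^2048=1016, 757^4096=1051, 757^8192=141, 757^16384=722, 757^32768=610, 757^65536=190, 757^131072=36, 757^262144=169, 757^524288=386; 757^762899 = 757^1 * 757^2 * 757^16 * 757^1024 * 757^8192 * 757^32768 * 757^65536 * 757^131072 * 757^524288 = 428 (mod 1127); answer 428
Part 2: Y1 = 428; r = 24; 6*(24)^4 + 1*(24)^3 + 6*(24)^2 - 4*(24)^1 + 2 = (1990656) + (13824) + (3456) + (-96) + (2) = 2007842; answer 2007842

2007842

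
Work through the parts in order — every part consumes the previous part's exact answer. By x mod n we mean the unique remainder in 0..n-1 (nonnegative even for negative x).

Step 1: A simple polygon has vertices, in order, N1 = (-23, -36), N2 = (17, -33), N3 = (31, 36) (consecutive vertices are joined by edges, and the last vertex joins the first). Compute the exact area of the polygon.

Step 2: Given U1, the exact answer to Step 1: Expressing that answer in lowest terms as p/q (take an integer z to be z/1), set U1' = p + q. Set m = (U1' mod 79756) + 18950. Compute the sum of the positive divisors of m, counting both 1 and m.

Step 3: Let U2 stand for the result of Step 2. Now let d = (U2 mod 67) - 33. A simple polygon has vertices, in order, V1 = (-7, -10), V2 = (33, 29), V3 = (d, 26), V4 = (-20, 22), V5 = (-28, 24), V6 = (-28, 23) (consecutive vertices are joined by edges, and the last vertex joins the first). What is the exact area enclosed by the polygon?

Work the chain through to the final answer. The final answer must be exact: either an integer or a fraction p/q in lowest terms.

Step 1: cross terms: (-23*-33 - 17*-36)=1371, (17*36 - 31*-33)=1635, (31*-36 - -23*36)=-288; twice the area = |2718| = 2718; area = 1359; answer 1359
Step 2: U1 = 1359; threaded value p + q = 1360; m = 20310; 20310 = 2 * 3 * 5 * 677; sigma = (1 + 2) * (1 + 3) * (1 + 5) * (1 + 677) = 3 * 4 * 6 * 678 = 48816; answer 48816
Step 3: U2 = 48816; d = 7; cross terms: (-7*29 - 33*-10)=127, (33*26 - 7*29)=655, (7*22 - -20*26)=674, (-20*24 - -28*22)=136, (-28*23 - -28*24)=28, (-28*-10 - -7*23)=441; twice the area = |2061| = 2061; area = 2061/2; answer 2061/2

2061/2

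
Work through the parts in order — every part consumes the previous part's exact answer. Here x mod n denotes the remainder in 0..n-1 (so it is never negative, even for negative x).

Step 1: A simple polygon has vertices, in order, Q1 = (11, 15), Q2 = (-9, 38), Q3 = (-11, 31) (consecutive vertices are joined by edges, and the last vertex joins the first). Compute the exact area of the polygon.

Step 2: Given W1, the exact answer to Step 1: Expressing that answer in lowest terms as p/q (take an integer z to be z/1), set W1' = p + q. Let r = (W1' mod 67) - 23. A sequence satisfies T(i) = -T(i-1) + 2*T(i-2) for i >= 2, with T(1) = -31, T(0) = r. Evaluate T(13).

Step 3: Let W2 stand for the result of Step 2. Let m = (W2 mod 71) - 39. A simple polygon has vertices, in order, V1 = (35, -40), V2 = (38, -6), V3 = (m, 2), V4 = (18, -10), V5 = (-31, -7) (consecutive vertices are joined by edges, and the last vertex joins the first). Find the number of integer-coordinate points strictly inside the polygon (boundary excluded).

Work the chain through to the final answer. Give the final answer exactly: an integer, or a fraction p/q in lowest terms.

1148

Step 1: cross terms: (11*38 - -9*15)=553, (-9*31 - -11*38)=139, (-11*15 - 11*31)=-506; twice the area = |186| = 186; area = 93; answer 93
Step 2: W1 = 93; threaded value p + q = 94; r = 4; T(2) = -1*(-31) + 2*(4) = 39; iterating: T(2)=39, T(3)=-101, T(4)=179, T(5)=-381, T(6)=739, T(7)=-1501, T(8)=2979, T(9)=-5981, T(10)=11939, T(11)=-23901, T(12)=47779, T(13)=-95581; answer -95581
Step 3: W2 = -95581; m = 17; cross terms: (35*-6 - 38*-40)=1310, (38*2 - 17*-6)=178, (17*-10 - 18*2)=-206, (18*-7 - -31*-10)=-436, (-31*-40 - 35*-7)=1485; twice the area = |2331| = 2331; area = 2331/2; boundary points = 1 + 1 + 1 + 1 + 33 = 37; strictly interior points = area - boundary/2 + 1 = 1148; answer 1148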